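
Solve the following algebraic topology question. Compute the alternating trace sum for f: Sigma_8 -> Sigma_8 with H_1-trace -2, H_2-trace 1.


L(f) = tr(f_0*) - tr(f_1*) + tr(f_2*).
= 1 - (-2) + (1)
= 4

4


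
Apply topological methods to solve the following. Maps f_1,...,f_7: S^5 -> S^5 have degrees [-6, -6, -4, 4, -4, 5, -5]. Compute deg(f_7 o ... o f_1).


Degree is multiplicative: deg(composition) = product of degrees.
= (-6) * (-6) * (-4) * (4) * (-4) * (5) * (-5) = -57600

-57600


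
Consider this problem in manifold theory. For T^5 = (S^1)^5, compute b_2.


By the Kunneth formula, b_k(T^n) = C(n,k).
b_2(T^5) = C(5,2).
C(5,2) = 5!/(2!*3!) = 10

10


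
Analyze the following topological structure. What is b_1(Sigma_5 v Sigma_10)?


For a wedge: H_1(A v B) = H_1(A) + H_1(B).
b_1(Sigma_5) = 10, b_1(Sigma_10) = 20.
b_1 = 10 + 20 = 30

30


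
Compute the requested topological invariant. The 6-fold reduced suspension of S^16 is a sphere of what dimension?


Each suspension raises dimension by 1: Sigma S^n = S^{n+1}.
Sigma^6 S^16 = S^{16+6} = S^22

22


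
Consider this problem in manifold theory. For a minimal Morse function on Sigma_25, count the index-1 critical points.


A perfect Morse function has m_k = b_k.
For Sigma_25: b_0=1, b_1=2g=50, b_2=1.
Saddles m_1 = 2g = 50

50


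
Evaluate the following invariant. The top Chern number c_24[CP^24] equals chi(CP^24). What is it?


For any closed oriented manifold, <e(TM),[M]> = chi(M).
chi(CP^24) = 24+1 = 25

25


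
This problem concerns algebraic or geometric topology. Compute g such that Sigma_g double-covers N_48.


chi(N_48) = 2 - 48 = -46.
Double cover: chi(Sigma_g) = 2 * chi(N_48) = 2*(-46) = -92.
2 - 2g = -92, so g = (2 - (-92))/2 = 94/2 = 47

47


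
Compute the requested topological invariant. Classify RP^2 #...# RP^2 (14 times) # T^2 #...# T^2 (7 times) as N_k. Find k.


Since a >= 1, the sum is non-orientable; each T^2 can be replaced by RP^2 # RP^2 (since T^2#RP^2 = 3RP^2).
Total crosscaps k = 14 + 2*7 = 28.
Check via chi: chi = 14*1 + 7*0 - (14+7-1)*2 = -26 = 2 - k = -26. Consistent.

28


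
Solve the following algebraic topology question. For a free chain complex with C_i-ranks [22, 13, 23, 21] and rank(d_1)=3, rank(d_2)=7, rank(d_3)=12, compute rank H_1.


rank H_k = rank(ker d_k) - rank(im d_{k+1}).
rank(ker d_1) = rank(C_1) - rank(d_1) = 13 - 3 = 10.
rank(im d_{1+1}) = 7.
rank H_1 = 10 - 7 = 3

3


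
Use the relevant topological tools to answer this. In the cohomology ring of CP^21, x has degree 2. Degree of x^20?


|x| = 2 in H^*(CP^n).
|x^20| = 20 * |x| = 20 * 2 = 40

40


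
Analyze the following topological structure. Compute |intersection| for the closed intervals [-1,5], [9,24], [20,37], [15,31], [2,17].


Intersection = [max(a_i), min(b_i)] = [20, 5].
Since 20 > 5, the intersection is empty.
Length = 0

0


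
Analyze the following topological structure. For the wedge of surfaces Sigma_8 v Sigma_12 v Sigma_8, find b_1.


For a wedge X v Y: reduced H_k(X v Y) = H_k(X) + H_k(Y).
Each Sigma_g contributes b_1 = 2g.
b_1 = 16 + 24 + 16 = 56

56


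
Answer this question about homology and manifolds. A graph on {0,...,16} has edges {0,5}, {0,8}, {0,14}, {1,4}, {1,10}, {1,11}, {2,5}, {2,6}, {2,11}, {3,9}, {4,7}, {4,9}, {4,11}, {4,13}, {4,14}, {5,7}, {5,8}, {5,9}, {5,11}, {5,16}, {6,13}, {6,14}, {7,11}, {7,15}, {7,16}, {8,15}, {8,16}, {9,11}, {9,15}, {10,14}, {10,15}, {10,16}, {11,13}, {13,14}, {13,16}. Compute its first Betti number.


b_1 = E - V + (number of components).
E = 35, V = 17, components = 2.
b_1 = 35 - 17 + 2 = 20

20


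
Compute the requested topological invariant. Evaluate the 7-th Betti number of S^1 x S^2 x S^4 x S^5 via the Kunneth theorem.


Each S^d has Poincare polynomial 1 + t^d.
The product S^1 x S^2 x S^4 x S^5 has Poincare polynomial prod(1+t^d_i).
Expanding: b_0=1, b_1=1, b_2=1, b_3=1, b_4=1, b_5=2, b_6=2, b_7=2, b_8=1, b_9=1, b_10=1, b_11=1, b_12=1.
b_7 = 2

2


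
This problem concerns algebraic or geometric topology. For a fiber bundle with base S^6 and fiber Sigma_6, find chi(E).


chi(S^6) = 2 (n even), chi(Sigma_6) = 2 - 2*6 = -10.
chi(E) = 2 * (-10) = -20

-20


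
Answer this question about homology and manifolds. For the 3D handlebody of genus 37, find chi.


A genus-g handlebody deformation retracts to a wedge of g circles.
chi(vee_g S^1) = 1 - g.
chi(H_37) = 1 - 37 = -36

-36


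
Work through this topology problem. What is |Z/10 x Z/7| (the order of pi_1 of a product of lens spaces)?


pi_1(X x Y) = pi_1(X) x pi_1(Y).
pi_1(L(10,1)) = Z/10, pi_1(L(7,1)) = Z/7.
|Z/10 x Z/7| = 10 * 7 = 70

70


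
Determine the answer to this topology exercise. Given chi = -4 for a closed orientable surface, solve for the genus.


chi = 2 - 2g for closed orientable surfaces.
-4 = 2 - 2g
2g = 2 - (-4) = 6
g = 3

3


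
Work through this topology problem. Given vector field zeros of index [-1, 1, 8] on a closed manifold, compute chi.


Poincare-Hopf: chi(M) = sum of indices of zeros.
chi = (-1) + (1) + (8) = 8

8


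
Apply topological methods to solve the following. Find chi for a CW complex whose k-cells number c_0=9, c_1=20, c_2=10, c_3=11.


chi = sum_k (-1)^k c_k.
= (-1)^0*9 + (-1)^1*20 + (-1)^2*10 + (-1)^3*11
= (9) + (-20) + (10) + (-11)
= -12

-12


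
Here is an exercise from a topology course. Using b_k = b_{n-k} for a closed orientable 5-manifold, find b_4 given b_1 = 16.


Poincare duality for closed orientable n-manifolds: b_k = b_{n-k}.
Here n = 5, so b_4 = b_1 = 16

16


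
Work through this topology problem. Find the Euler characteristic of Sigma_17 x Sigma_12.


chi(Sigma_17) = 2 - 2*17 = -32
chi(Sigma_12) = 2 - 2*12 = -22
chi(product) = (-32) * (-22) = 704

704


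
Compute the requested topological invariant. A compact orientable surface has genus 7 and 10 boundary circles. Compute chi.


For a compact orientable surface with genus g and b boundary components: chi = 2 - 2g - b.
chi = 2 - 2*7 - 10 = 2 - 14 - 10 = -22

-22


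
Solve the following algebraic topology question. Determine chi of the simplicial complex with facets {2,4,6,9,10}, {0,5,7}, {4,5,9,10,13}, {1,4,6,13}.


Enumerate all faces; f-vector: f_0=10, f_1=24, f_2=24, f_3=11, f_4=2.
chi = sum (-1)^k f_k = 1

1


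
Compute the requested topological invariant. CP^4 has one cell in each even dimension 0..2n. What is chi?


CP^4 has one cell in each even dimension 0, 2, ..., 2*4 (4+1 cells total).
All cells are even-dimensional, so chi = number of cells.
chi = 4 + 1 = 5

5


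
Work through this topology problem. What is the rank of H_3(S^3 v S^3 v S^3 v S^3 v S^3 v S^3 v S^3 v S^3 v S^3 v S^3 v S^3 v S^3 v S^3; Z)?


For a wedge of spheres, H_k (k>0) is free on one generator per sphere of dimension k.
Spheres of dimension 3: count = 13.
b_3 = 13

13


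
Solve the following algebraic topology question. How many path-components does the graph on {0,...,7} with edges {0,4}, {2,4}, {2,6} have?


Run DFS/union-find over 8 vertices.
V = 8, E = 3.
Number of components = 5

5


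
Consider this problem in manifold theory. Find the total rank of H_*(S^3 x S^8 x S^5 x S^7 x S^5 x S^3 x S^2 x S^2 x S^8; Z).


Total Betti number is multiplicative under products.
Each S^d (d>=1) has total Betti number 2.
There are 9 sphere factors.
Total = 2^9 = 512

512


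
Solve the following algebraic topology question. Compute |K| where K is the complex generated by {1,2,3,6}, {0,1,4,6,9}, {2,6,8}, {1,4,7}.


Each maximal simplex on m vertices has 2^m - 1 nonempty faces.
Take the union (dedupe shared faces).
Total distinct faces = 51

51


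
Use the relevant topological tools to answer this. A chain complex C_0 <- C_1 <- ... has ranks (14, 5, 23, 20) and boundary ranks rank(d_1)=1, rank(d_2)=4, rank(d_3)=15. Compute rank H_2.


rank H_k = rank(ker d_k) - rank(im d_{k+1}).
rank(ker d_2) = rank(C_2) - rank(d_2) = 23 - 4 = 19.
rank(im d_{2+1}) = 15.
rank H_2 = 19 - 15 = 4

4


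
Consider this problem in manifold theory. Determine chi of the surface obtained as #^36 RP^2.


For a non-orientable closed surface with k crosscaps: chi = 2 - k.
Here k = 36.
chi = 2 - 36 = -34

-34


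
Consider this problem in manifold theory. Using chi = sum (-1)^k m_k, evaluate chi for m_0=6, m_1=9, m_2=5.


Morse theory: chi(M) = sum_k (-1)^k m_k where m_k = #(index-k critical points).
= (6) + (-9) + (5) = 2

2


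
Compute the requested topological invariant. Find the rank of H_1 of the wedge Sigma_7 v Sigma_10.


For a wedge: H_1(A v B) = H_1(A) + H_1(B).
b_1(Sigma_7) = 14, b_1(Sigma_10) = 20.
b_1 = 14 + 20 = 34

34


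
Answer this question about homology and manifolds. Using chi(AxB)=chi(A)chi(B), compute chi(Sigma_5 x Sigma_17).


chi(Sigma_5) = 2 - 2*5 = -8
chi(Sigma_17) = 2 - 2*17 = -32
chi(product) = (-8) * (-32) = 256

256


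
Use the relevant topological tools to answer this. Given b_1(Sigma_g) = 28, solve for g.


For a closed orientable surface: b_1 = 2g.
28 = 2g
g = 28 / 2 = 14

14


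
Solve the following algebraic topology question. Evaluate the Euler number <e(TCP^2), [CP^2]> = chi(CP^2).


For any closed oriented manifold, <e(TM),[M]> = chi(M).
chi(CP^2) = 2+1 = 3

3


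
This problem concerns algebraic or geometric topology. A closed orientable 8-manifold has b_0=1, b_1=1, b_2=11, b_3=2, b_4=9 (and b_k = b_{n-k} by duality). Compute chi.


By Poincare duality b_k = b_{8-k}, so full Betti numbers: b_0=1, b_1=1, b_2=11, b_3=2, b_4=9, b_5=2, b_6=11, b_7=1, b_8=1.
chi = sum (-1)^k b_k = 27

27


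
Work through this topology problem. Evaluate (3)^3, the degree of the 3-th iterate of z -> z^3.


deg(f) = 3. Degree is multiplicative: deg(f^3) = (deg f)^3.
deg(f^3) = (3)^3 = 27

27


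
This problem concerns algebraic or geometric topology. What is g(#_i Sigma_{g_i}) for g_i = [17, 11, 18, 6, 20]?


Genus is additive under connected sum of orientable surfaces.
g = 17 + 11 + 18 + 6 + 20 = 72

72


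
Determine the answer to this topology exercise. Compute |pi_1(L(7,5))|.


pi_1(L(p,q)) = Z/pZ for any q coprime to p.
|pi_1(L(7,5))| = 7

7


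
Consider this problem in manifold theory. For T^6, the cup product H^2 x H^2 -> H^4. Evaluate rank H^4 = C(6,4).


Cup product: H^p x H^q -> H^{p+q}; here p+q = 2+2 = 4.
rank H^k(T^n) = C(n,k).
C(6,4) = 15

15


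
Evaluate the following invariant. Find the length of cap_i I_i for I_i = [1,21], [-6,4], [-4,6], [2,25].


Intersection = [max(a_i), min(b_i)] = [2, 4].
Length = 4 - 2 = 2

2


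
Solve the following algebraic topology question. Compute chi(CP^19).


CP^19 has one cell in each even dimension 0, 2, ..., 2*19 (19+1 cells total).
All cells are even-dimensional, so chi = number of cells.
chi = 19 + 1 = 20

20


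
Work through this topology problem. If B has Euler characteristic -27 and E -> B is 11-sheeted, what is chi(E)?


For a finite covering: chi(E) = (number of sheets) * chi(B).
chi(E) = 11 * (-27) = -297

-297


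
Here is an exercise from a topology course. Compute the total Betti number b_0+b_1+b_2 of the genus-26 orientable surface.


For Sigma_26: b_0 = 1, b_1 = 2g = 52, b_2 = 1.
Total = 1 + 52 + 1 = 54

54


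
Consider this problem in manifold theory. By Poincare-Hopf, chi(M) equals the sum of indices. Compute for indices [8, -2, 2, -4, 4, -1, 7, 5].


Poincare-Hopf: chi(M) = sum of indices of zeros.
chi = (8) + (-2) + (2) + (-4) + (4) + (-1) + (7) + (5) = 19

19


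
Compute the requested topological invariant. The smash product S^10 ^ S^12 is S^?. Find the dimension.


S^m ^ S^n = S^{m+n}.
k = 10 + 12 = 22

22


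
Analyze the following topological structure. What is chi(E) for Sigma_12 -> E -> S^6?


chi(S^6) = 2 (n even), chi(Sigma_12) = 2 - 2*12 = -22.
chi(E) = 2 * (-22) = -44

-44


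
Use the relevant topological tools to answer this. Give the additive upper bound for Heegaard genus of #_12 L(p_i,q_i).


Heegaard genus satisfies g(A#B) <= g(A) + g(B).
Each lens space has g = 1.
Upper bound: 12 * 1 = 12

12


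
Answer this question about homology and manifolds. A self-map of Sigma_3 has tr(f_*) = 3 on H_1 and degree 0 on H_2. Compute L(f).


L(f) = tr(f_0*) - tr(f_1*) + tr(f_2*).
= 1 - (3) + (0)
= -2

-2


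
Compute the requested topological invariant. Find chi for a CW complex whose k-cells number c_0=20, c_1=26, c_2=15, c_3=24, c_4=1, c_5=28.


chi = sum_k (-1)^k c_k.
= (-1)^0*20 + (-1)^1*26 + (-1)^2*15 + (-1)^3*24 + (-1)^4*1 + (-1)^5*28
= (20) + (-26) + (15) + (-24) + (1) + (-28)
= -42

-42


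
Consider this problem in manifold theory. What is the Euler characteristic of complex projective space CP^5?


CP^5 has one cell in each even dimension 0, 2, ..., 2*5 (5+1 cells total).
All cells are even-dimensional, so chi = number of cells.
chi = 5 + 1 = 6

6


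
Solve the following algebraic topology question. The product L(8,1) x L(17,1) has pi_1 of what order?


pi_1(X x Y) = pi_1(X) x pi_1(Y).
pi_1(L(8,1)) = Z/8, pi_1(L(17,1)) = Z/17.
|Z/8 x Z/17| = 8 * 17 = 136

136


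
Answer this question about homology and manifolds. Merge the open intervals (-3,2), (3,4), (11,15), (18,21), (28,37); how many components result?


Sort and merge overlapping open intervals.
Merged: (-3,2), (3,4), (11,15), (18,21), (28,37).
Number of components = 5

5


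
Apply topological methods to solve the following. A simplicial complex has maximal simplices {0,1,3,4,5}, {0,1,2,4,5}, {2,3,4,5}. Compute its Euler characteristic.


Enumerate all faces; f-vector: f_0=6, f_1=15, f_2=18, f_3=10, f_4=2.
chi = sum (-1)^k f_k = 1

1


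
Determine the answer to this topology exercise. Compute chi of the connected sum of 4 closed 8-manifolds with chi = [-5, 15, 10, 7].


For n-manifolds: chi(A#B) = chi(A) + chi(B) - chi(S^8).
chi(S^8) = 1 + (-1)^8 = 2.
chi(#) = (sum chi_i) - (4-1)*chi(S^8) = 27 - 3*2 = 21

21


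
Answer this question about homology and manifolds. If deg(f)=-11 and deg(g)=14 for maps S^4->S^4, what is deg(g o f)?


Degree is multiplicative under composition: deg(g o f) = deg(g) * deg(f).
= 14 * -11 = -154

-154


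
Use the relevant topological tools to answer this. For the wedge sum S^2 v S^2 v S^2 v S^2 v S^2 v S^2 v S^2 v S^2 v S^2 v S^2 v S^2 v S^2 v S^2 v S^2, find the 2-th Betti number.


For a wedge of spheres, H_k (k>0) is free on one generator per sphere of dimension k.
Spheres of dimension 2: count = 14.
b_2 = 14

14


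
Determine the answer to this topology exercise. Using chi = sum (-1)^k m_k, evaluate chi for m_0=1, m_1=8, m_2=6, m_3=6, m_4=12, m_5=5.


Morse theory: chi(M) = sum_k (-1)^k m_k where m_k = #(index-k critical points).
= (1) + (-8) + (6) + (-6) + (12) + (-5) = 0

0


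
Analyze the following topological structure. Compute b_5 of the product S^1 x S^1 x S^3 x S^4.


Each S^d has Poincare polynomial 1 + t^d.
The product S^1 x S^1 x S^3 x S^4 has Poincare polynomial prod(1+t^d_i).
Expanding: b_0=1, b_1=2, b_2=1, b_3=1, b_4=3, b_5=3, b_6=1, b_7=1, b_8=2, b_9=1.
b_5 = 3

3


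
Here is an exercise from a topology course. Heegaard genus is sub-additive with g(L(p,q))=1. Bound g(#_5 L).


Heegaard genus satisfies g(A#B) <= g(A) + g(B).
Each lens space has g = 1.
Upper bound: 5 * 1 = 5

5


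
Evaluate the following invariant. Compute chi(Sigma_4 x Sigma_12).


chi(Sigma_4) = 2 - 2*4 = -6
chi(Sigma_12) = 2 - 2*12 = -22
chi(product) = (-6) * (-22) = 132

132


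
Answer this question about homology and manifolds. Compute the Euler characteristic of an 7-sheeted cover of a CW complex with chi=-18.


For a finite covering: chi(E) = (number of sheets) * chi(B).
chi(E) = 7 * (-18) = -126

-126


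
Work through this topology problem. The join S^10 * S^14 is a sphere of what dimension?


Join of spheres: S^m * S^n = S^{m+n+1}.
dim = 10 + 14 + 1 = 25

25


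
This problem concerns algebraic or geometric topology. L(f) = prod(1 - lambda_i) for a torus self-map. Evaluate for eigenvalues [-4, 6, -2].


For a torus self-map: L(f) = det(I - A) where A acts on H_1.
L(f) = (1--4) * (1-6) * (1--2) = 5 * -5 * 3 = -75

-75


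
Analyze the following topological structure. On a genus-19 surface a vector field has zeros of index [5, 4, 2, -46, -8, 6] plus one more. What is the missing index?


Poincare-Hopf: sum of indices = chi(M).
chi(Sigma_19) = 2 - 2*19 = -36.
Sum of known indices = -37.
x = chi - (sum known) = -36 - (-37) = 1

1


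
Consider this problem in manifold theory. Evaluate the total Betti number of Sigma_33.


For Sigma_33: b_0 = 1, b_1 = 2g = 66, b_2 = 1.
Total = 1 + 66 + 1 = 68

68


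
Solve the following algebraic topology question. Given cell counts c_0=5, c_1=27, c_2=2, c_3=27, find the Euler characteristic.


chi = sum_k (-1)^k c_k.
= (-1)^0*5 + (-1)^1*27 + (-1)^2*2 + (-1)^3*27
= (5) + (-27) + (2) + (-27)
= -47

-47


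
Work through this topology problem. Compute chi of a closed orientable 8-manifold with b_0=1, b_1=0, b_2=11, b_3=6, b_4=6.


By Poincare duality b_k = b_{8-k}, so full Betti numbers: b_0=1, b_1=0, b_2=11, b_3=6, b_4=6, b_5=6, b_6=11, b_7=0, b_8=1.
chi = sum (-1)^k b_k = 18

18


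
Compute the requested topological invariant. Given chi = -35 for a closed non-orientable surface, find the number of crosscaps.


chi = 2 - k for closed non-orientable surfaces with k crosscaps.
-35 = 2 - k
k = 2 - (-35) = 37

37


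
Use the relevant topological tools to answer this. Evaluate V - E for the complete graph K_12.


K_12: V = 12, E = C(12,2) = 66.
chi = V - E = 12 - 66 = -54

-54


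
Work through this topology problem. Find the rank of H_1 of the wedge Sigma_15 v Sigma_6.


For a wedge: H_1(A v B) = H_1(A) + H_1(B).
b_1(Sigma_15) = 30, b_1(Sigma_6) = 12.
b_1 = 30 + 12 = 42

42


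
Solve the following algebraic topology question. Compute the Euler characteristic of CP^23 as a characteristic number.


For any closed oriented manifold, <e(TM),[M]> = chi(M).
chi(CP^23) = 23+1 = 24

24


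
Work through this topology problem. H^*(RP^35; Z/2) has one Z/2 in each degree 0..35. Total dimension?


H^k(RP^35; Z/2) = Z/2 for each 0 <= k <= 35.
Total dimension = 35 + 1 = 36

36


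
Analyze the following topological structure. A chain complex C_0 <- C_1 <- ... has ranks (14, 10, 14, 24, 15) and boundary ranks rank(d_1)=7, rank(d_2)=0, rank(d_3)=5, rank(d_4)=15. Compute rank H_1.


rank H_k = rank(ker d_k) - rank(im d_{k+1}).
rank(ker d_1) = rank(C_1) - rank(d_1) = 10 - 7 = 3.
rank(im d_{1+1}) = 0.
rank H_1 = 3 - 0 = 3

3


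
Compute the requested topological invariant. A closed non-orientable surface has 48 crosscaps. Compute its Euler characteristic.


For a non-orientable closed surface with k crosscaps: chi = 2 - k.
Here k = 48.
chi = 2 - 48 = -46

-46


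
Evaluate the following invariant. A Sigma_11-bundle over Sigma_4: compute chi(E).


For a fiber bundle F -> E -> B (with CW structure): chi(E) = chi(B) * chi(F).
chi(Sigma_4) = -6, chi(Sigma_11) = -20.
chi(E) = (-6) * (-20) = 120

120


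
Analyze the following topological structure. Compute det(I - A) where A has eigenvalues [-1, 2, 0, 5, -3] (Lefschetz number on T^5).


For a torus self-map: L(f) = det(I - A) where A acts on H_1.
L(f) = (1--1) * (1-2) * (1-0) * (1-5) * (1--3) = 2 * -1 * 1 * -4 * 4 = 32

32


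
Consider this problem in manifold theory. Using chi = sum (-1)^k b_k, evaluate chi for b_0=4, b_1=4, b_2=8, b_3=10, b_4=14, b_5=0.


chi = sum_k (-1)^k b_k.
= (4) + (-4) + (8) + (-10) + (14) + (0)
= 12

12


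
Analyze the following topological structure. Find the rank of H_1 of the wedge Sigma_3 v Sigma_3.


For a wedge: H_1(A v B) = H_1(A) + H_1(B).
b_1(Sigma_3) = 6, b_1(Sigma_3) = 6.
b_1 = 6 + 6 = 12

12


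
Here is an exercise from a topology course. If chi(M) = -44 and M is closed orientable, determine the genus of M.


chi = 2 - 2g for closed orientable surfaces.
-44 = 2 - 2g
2g = 2 - (-44) = 46
g = 23

23


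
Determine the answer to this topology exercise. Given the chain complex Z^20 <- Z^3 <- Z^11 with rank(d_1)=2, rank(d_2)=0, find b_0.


rank H_k = rank(ker d_k) - rank(im d_{k+1}).
rank(ker d_0) = rank(C_0) - rank(d_0) = 20 - 0 = 20.
rank(im d_{0+1}) = 2.
rank H_0 = 20 - 2 = 18

18


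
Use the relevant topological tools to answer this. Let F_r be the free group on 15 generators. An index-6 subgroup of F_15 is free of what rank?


Nielsen-Schreier: an index-n subgroup of F_r is free of rank 1 + n(r-1).
Equivalently: chi(cover) = n*chi(base); chi(vee_r S^1) = 1 - 15 = -14.
chi(E) = 6*(-14) = -84; rank = 1 - chi(E) = 1 - (-84) = 85.
rank = 1 + 6*(15-1) = 1 + 84 = 85

85


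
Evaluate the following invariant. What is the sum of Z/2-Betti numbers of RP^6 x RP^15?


dim H^*(RP^n; Z/2) = n+1 (one Z/2 in each degree 0..n).
Total Betti number is multiplicative.
Total = (6+1) * (15+1) = 7 * 16 = 112

112


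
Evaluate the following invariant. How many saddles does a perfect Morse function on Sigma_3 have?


A perfect Morse function has m_k = b_k.
For Sigma_3: b_0=1, b_1=2g=6, b_2=1.
Saddles m_1 = 2g = 6

6


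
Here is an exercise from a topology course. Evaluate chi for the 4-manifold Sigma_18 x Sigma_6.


chi(Sigma_18) = 2 - 2*18 = -34
chi(Sigma_6) = 2 - 2*6 = -10
chi(product) = (-34) * (-10) = 340

340


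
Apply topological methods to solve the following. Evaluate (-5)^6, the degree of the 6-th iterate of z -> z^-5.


deg(f) = -5. Degree is multiplicative: deg(f^6) = (deg f)^6.
deg(f^6) = (-5)^6 = 15625

15625


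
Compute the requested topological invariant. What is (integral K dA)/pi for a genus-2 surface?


Gauss-Bonnet: integral K dA = 2*pi*chi(M).
chi(Sigma_2) = 2 - 2*2 = -2.
(integral K dA)/pi = 2*chi = 2*(-2) = -4

-4


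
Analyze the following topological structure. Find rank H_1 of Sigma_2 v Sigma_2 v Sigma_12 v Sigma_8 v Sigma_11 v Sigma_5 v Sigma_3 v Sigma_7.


For a wedge X v Y: reduced H_k(X v Y) = H_k(X) + H_k(Y).
Each Sigma_g contributes b_1 = 2g.
b_1 = 4 + 4 + 24 + 16 + 22 + 10 + 6 + 14 = 100

100


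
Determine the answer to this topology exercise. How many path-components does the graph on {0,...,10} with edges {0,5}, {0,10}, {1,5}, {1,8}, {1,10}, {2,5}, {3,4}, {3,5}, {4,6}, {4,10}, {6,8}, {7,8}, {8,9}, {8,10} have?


Run DFS/union-find over 11 vertices.
V = 11, E = 14.
Number of components = 1

1


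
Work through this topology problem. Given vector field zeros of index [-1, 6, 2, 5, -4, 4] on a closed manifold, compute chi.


Poincare-Hopf: chi(M) = sum of indices of zeros.
chi = (-1) + (6) + (2) + (5) + (-4) + (4) = 12

12


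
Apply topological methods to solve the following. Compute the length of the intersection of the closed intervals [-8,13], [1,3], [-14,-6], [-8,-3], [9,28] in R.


Intersection = [max(a_i), min(b_i)] = [9, -6].
Since 9 > -6, the intersection is empty.
Length = 0

0


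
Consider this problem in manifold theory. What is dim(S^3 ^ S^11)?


S^m ^ S^n = S^{m+n}.
k = 3 + 11 = 14

14


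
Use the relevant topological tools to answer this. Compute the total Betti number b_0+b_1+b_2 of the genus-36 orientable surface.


For Sigma_36: b_0 = 1, b_1 = 2g = 72, b_2 = 1.
Total = 1 + 72 + 1 = 74

74


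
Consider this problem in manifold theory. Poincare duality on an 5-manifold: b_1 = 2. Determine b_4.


Poincare duality for closed orientable n-manifolds: b_k = b_{n-k}.
Here n = 5, so b_4 = b_1 = 2

2


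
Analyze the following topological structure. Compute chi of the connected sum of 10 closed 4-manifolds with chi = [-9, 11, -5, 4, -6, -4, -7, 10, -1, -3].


For n-manifolds: chi(A#B) = chi(A) + chi(B) - chi(S^4).
chi(S^4) = 1 + (-1)^4 = 2.
chi(#) = (sum chi_i) - (10-1)*chi(S^4) = -10 - 9*2 = -28

-28


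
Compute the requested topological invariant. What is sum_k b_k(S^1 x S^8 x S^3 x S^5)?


Total Betti number is multiplicative under products.
Each S^d (d>=1) has total Betti number 2.
There are 4 sphere factors.
Total = 2^4 = 16

16


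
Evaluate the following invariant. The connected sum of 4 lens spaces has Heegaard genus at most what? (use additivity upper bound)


Heegaard genus satisfies g(A#B) <= g(A) + g(B).
Each lens space has g = 1.
Upper bound: 4 * 1 = 4

4


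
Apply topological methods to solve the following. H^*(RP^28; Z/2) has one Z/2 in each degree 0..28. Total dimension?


H^k(RP^28; Z/2) = Z/2 for each 0 <= k <= 28.
Total dimension = 28 + 1 = 29

29


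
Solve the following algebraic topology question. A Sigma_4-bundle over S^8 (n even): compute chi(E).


chi(S^8) = 2 (n even), chi(Sigma_4) = 2 - 2*4 = -6.
chi(E) = 2 * (-6) = -12

-12


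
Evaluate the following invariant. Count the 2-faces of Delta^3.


Delta^3 has 3+1 vertices. A 2-face is a choice of 2+1 vertices.
f_2 = C(3+1, 2+1) = C(4,3) = 4

4


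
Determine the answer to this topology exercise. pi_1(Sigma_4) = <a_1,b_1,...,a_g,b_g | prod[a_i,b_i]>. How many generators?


Standard presentation: pi_1(Sigma_g) = <a_1,b_1,...,a_g,b_g | [a_1,b_1]...[a_g,b_g] = 1>.
Number of generators = 2g = 2*4 = 8

8


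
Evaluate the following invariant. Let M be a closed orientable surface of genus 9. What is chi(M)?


For a closed orientable surface of genus g: chi = 2 - 2g.
Here g = 9.
chi = 2 - 2*9 = 2 - 18 = -16

-16


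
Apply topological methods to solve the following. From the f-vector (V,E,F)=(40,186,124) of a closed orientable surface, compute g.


chi = V - E + F = 40 - 186 + 124 = -22
For orientable closed surface: chi = 2 - 2g, so g = (2 - chi)/2.
g = (2 - (-22)) / 2 = 24 / 2 = 12

12


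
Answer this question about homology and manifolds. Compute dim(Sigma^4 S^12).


Each suspension raises dimension by 1: Sigma S^n = S^{n+1}.
Sigma^4 S^12 = S^{12+4} = S^16

16


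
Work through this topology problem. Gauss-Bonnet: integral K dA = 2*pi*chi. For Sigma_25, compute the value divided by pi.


Gauss-Bonnet: integral K dA = 2*pi*chi(M).
chi(Sigma_25) = 2 - 2*25 = -48.
(integral K dA)/pi = 2*chi = 2*(-48) = -96

-96


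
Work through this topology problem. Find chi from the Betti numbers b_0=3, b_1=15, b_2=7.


chi = sum_k (-1)^k b_k.
= (3) + (-15) + (7)
= -5

-5


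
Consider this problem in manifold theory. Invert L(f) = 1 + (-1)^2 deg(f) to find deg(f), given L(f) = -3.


L(f) = 1 + (-1)^2 deg(f) on S^2.
-3 = 1 + (-1)^2 * deg(f)
(-1)^2 * deg(f) = -4
deg(f) = -4

-4


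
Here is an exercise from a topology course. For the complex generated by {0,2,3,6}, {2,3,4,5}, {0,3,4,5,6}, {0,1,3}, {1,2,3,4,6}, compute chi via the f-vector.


Enumerate all faces; f-vector: f_0=7, f_1=20, f_2=24, f_3=12, f_4=2.
chi = sum (-1)^k f_k = 1

1


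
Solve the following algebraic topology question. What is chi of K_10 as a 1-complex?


K_10: V = 10, E = C(10,2) = 45.
chi = V - E = 10 - 45 = -35

-35


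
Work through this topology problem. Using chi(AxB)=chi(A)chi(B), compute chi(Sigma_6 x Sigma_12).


chi(Sigma_6) = 2 - 2*6 = -10
chi(Sigma_12) = 2 - 2*12 = -22
chi(product) = (-10) * (-22) = 220

220


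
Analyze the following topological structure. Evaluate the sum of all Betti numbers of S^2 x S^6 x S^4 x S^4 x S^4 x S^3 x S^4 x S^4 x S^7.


Total Betti number is multiplicative under products.
Each S^d (d>=1) has total Betti number 2.
There are 9 sphere factors.
Total = 2^9 = 512

512


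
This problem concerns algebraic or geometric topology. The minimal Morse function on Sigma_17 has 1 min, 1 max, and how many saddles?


A perfect Morse function has m_k = b_k.
For Sigma_17: b_0=1, b_1=2g=34, b_2=1.
Saddles m_1 = 2g = 34

34


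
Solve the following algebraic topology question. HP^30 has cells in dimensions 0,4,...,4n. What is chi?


HP^30 has one cell in each dimension 0, 4, ..., 4*30 (30+1 cells, all even-dim).
chi = 30 + 1 = 31

31


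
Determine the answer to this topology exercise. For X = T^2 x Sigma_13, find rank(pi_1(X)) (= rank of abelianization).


pi_1(A x B) = pi_1(A) x pi_1(B); rank of abelianization = b_1.
b_1(T^2) = 2, b_1(Sigma_13) = 2*13 = 26.
b_1(product) = 2 + 26 = 28

28


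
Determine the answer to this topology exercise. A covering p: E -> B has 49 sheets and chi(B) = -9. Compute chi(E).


For a finite covering: chi(E) = (number of sheets) * chi(B).
chi(E) = 49 * (-9) = -441

-441


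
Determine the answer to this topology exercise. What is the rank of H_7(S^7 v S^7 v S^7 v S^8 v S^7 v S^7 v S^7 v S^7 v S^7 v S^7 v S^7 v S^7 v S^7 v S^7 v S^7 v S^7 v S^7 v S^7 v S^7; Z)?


For a wedge of spheres, H_k (k>0) is free on one generator per sphere of dimension k.
Spheres of dimension 7: count = 18.
b_7 = 18

18


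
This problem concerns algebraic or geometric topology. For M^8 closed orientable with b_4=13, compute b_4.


Poincare duality for closed orientable n-manifolds: b_k = b_{n-k}.
Here n = 8, so b_4 = b_4 = 13

13


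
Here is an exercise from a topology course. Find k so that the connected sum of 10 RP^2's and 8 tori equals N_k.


Since a >= 1, the sum is non-orientable; each T^2 can be replaced by RP^2 # RP^2 (since T^2#RP^2 = 3RP^2).
Total crosscaps k = 10 + 2*8 = 26.
Check via chi: chi = 10*1 + 8*0 - (10+8-1)*2 = -24 = 2 - k = -24. Consistent.

26


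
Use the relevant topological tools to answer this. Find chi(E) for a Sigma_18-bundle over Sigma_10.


For a fiber bundle F -> E -> B (with CW structure): chi(E) = chi(B) * chi(F).
chi(Sigma_10) = -18, chi(Sigma_18) = -34.
chi(E) = (-18) * (-34) = 612

612


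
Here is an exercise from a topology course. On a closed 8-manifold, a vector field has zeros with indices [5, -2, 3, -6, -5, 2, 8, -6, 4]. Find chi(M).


Poincare-Hopf: chi(M) = sum of indices of zeros.
chi = (5) + (-2) + (3) + (-6) + (-5) + (2) + (8) + (-6) + (4) = 3

3


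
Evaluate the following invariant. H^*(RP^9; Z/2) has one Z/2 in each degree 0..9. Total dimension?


H^k(RP^9; Z/2) = Z/2 for each 0 <= k <= 9.
Total dimension = 9 + 1 = 10

10


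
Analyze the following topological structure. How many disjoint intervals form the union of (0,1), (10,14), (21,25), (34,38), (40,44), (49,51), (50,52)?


Sort and merge overlapping open intervals.
Merged: (0,1), (10,14), (21,25), (34,38), (40,44), (49,52).
Number of components = 6

6


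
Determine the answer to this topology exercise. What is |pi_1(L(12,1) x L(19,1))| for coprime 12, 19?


pi_1(X x Y) = pi_1(X) x pi_1(Y).
pi_1(L(12,1)) = Z/12, pi_1(L(19,1)) = Z/19.
|Z/12 x Z/19| = 12 * 19 = 228

228


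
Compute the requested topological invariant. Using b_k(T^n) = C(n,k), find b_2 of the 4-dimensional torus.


By the Kunneth formula, b_k(T^n) = C(n,k).
b_2(T^4) = C(4,2).
C(4,2) = 4!/(2!*2!) = 6

6


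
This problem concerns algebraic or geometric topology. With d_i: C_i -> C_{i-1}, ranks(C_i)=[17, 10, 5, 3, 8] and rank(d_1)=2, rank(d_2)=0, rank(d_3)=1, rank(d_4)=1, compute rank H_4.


rank H_k = rank(ker d_k) - rank(im d_{k+1}).
rank(ker d_4) = rank(C_4) - rank(d_4) = 8 - 1 = 7.
rank(im d_{4+1}) = 0.
rank H_4 = 7 - 0 = 7

7


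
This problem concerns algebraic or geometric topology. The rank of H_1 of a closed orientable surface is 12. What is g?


For a closed orientable surface: b_1 = 2g.
12 = 2g
g = 12 / 2 = 6

6


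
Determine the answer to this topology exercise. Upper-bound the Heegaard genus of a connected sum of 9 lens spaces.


Heegaard genus satisfies g(A#B) <= g(A) + g(B).
Each lens space has g = 1.
Upper bound: 9 * 1 = 9

9


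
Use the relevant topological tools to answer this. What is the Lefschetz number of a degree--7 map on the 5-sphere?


On S^5: L(f) = tr(f_0*) + (-1)^5 tr(f_5*) = 1 + (-1)^5 * deg(f).
L(f) = 1 + (-1)^5 * -7 = 1 + 7 = 8

8


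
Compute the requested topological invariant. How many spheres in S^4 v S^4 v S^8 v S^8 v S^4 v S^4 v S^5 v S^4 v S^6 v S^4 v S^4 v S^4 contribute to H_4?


For a wedge of spheres, H_k (k>0) is free on one generator per sphere of dimension k.
Spheres of dimension 4: count = 8.
b_4 = 8

8


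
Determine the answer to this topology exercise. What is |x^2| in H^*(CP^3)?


|x| = 2 in H^*(CP^n).
|x^2| = 2 * |x| = 2 * 2 = 4

4


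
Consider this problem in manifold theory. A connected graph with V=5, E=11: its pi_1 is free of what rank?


For a connected graph: rank(pi_1) = b_1 = E - V + 1 = 1 - chi.
chi = V - E = 5 - 11 = -6.
rank = 1 - (-6) = 11 - 5 + 1 = 7

7


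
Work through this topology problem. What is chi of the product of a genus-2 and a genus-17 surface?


chi(Sigma_2) = 2 - 2*2 = -2
chi(Sigma_17) = 2 - 2*17 = -32
chi(product) = (-2) * (-32) = 64

64


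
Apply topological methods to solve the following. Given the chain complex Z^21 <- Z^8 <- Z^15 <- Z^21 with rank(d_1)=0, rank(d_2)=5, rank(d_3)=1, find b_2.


rank H_k = rank(ker d_k) - rank(im d_{k+1}).
rank(ker d_2) = rank(C_2) - rank(d_2) = 15 - 5 = 10.
rank(im d_{2+1}) = 1.
rank H_2 = 10 - 1 = 9

9


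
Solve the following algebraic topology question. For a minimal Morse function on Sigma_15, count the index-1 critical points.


A perfect Morse function has m_k = b_k.
For Sigma_15: b_0=1, b_1=2g=30, b_2=1.
Saddles m_1 = 2g = 30

30


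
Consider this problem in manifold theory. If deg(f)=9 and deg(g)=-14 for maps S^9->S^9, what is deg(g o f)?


Degree is multiplicative under composition: deg(g o f) = deg(g) * deg(f).
= -14 * 9 = -126

-126


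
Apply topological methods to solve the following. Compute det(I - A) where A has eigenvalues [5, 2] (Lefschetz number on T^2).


For a torus self-map: L(f) = det(I - A) where A acts on H_1.
L(f) = (1-5) * (1-2) = -4 * -1 = 4

4


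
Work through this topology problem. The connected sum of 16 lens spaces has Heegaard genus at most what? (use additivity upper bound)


Heegaard genus satisfies g(A#B) <= g(A) + g(B).
Each lens space has g = 1.
Upper bound: 16 * 1 = 16

16


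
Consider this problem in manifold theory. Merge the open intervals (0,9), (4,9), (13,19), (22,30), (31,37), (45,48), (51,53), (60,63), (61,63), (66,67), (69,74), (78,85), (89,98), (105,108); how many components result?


Sort and merge overlapping open intervals.
Merged: (0,9), (13,19), (22,30), (31,37), (45,48), (51,53), (60,63), (66,67), (69,74), (78,85), (89,98), (105,108).
Number of components = 12

12


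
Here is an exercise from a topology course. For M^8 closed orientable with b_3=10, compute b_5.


Poincare duality for closed orientable n-manifolds: b_k = b_{n-k}.
Here n = 8, so b_5 = b_3 = 10

10


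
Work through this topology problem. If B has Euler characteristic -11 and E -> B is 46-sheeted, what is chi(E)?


For a finite covering: chi(E) = (number of sheets) * chi(B).
chi(E) = 46 * (-11) = -506

-506


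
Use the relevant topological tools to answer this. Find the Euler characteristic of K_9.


K_9: V = 9, E = C(9,2) = 36.
chi = V - E = 9 - 36 = -27

-27


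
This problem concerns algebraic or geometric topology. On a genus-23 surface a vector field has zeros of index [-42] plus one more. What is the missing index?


Poincare-Hopf: sum of indices = chi(M).
chi(Sigma_23) = 2 - 2*23 = -44.
Sum of known indices = -42.
x = chi - (sum known) = -44 - (-42) = -2

-2


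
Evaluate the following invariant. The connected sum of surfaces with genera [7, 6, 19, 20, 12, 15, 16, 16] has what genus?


Genus is additive under connected sum of orientable surfaces.
g = 7 + 6 + 19 + 20 + 12 + 15 + 16 + 16 = 111

111


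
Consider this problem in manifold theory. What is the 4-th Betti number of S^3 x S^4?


Each S^d has Poincare polynomial 1 + t^d.
The product S^3 x S^4 has Poincare polynomial prod(1+t^d_i).
Expanding: b_0=1, b_3=1, b_4=1, b_7=1.
b_4 = 1

1


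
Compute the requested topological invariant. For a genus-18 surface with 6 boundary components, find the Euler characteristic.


For a compact orientable surface with genus g and b boundary components: chi = 2 - 2g - b.
chi = 2 - 2*18 - 6 = 2 - 36 - 6 = -40

-40


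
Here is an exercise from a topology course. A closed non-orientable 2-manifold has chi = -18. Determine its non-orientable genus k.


chi = 2 - k for closed non-orientable surfaces with k crosscaps.
-18 = 2 - k
k = 2 - (-18) = 20

20


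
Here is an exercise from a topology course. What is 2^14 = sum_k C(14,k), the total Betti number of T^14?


b_k(T^14) = C(14,k), so the sum over k is sum_k C(14,k) = 2^14.
Total = 2^14 = 16384

16384


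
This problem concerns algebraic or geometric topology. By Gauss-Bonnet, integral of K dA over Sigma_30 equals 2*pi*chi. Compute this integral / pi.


Gauss-Bonnet: integral K dA = 2*pi*chi(M).
chi(Sigma_30) = 2 - 2*30 = -58.
(integral K dA)/pi = 2*chi = 2*(-58) = -116

-116


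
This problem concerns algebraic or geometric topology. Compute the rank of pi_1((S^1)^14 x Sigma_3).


pi_1(A x B) = pi_1(A) x pi_1(B); rank of abelianization = b_1.
b_1(T^14) = 14, b_1(Sigma_3) = 2*3 = 6.
b_1(product) = 14 + 6 = 20

20


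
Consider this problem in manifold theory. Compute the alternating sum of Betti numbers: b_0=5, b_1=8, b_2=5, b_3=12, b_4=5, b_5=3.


chi = sum_k (-1)^k b_k.
= (5) + (-8) + (5) + (-12) + (5) + (-3)
= -8

-8


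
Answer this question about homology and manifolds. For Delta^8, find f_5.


Delta^8 has 8+1 vertices. A 5-face is a choice of 5+1 vertices.
f_5 = C(8+1, 5+1) = C(9,6) = 84

84


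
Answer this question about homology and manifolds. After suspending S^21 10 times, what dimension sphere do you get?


Each suspension raises dimension by 1: Sigma S^n = S^{n+1}.
Sigma^10 S^21 = S^{21+10} = S^31

31


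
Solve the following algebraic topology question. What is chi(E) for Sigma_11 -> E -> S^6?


chi(S^6) = 2 (n even), chi(Sigma_11) = 2 - 2*11 = -20.
chi(E) = 2 * (-20) = -40

-40


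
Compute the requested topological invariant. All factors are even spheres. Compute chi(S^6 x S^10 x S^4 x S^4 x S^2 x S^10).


chi is multiplicative: chi(X x Y) = chi(X) chi(Y).
Each even-dim sphere has chi = 2. There are 6 factors.
chi = 2^6 = 64

64


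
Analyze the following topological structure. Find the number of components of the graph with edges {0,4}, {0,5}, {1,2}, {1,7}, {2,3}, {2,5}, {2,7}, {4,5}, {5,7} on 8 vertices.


Run DFS/union-find over 8 vertices.
V = 8, E = 9.
Number of components = 2

2


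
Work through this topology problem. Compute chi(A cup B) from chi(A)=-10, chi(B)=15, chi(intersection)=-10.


chi(A cup B) = chi(A) + chi(B) - chi(A cap B)
= -10 + (15) - (-10)
= 15

15


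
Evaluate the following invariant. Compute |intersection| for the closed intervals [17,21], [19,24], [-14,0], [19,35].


Intersection = [max(a_i), min(b_i)] = [19, 0].
Since 19 > 0, the intersection is empty.
Length = 0

0


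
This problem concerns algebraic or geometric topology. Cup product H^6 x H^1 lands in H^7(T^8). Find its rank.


Cup product: H^p x H^q -> H^{p+q}; here p+q = 6+1 = 7.
rank H^k(T^n) = C(n,k).
C(8,7) = 8

8


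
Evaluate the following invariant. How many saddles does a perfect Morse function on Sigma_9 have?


A perfect Morse function has m_k = b_k.
For Sigma_9: b_0=1, b_1=2g=18, b_2=1.
Saddles m_1 = 2g = 18

18


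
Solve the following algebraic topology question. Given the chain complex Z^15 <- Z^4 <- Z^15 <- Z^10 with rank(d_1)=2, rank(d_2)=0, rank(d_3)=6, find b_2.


rank H_k = rank(ker d_k) - rank(im d_{k+1}).
rank(ker d_2) = rank(C_2) - rank(d_2) = 15 - 0 = 15.
rank(im d_{2+1}) = 6.
rank H_2 = 15 - 6 = 9

9


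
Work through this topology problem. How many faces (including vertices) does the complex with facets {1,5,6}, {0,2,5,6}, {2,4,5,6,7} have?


Each maximal simplex on m vertices has 2^m - 1 nonempty faces.
Take the union (dedupe shared faces).
Total distinct faces = 43

43
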